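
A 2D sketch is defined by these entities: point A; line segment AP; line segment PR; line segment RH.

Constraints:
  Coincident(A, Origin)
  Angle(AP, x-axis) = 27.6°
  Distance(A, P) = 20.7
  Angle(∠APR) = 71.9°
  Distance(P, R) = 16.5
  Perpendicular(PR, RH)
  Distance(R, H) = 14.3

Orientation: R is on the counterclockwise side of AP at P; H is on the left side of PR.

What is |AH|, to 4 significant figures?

11.41

A is at the origin; AP runs at 27.6° with length 20.7, so P = 20.7·(cos 27.6°, sin 27.6°) = (18.34, 9.590). ∠APR = 71.9°, so PR runs at 27.6° + (180° − 71.9°) = 135.7° from the x-axis; with |PR| = 16.5, R = P + 16.5·(cos 135.7°, sin 135.7°) = (6.535, 21.11). PR ⟂ RH; with |RH| = 14.3 on the left of PR, H = R + 14.3·(-0.6984, -0.7157) = (-3.452, 10.88). Then |AH| = |H − A| = 11.41.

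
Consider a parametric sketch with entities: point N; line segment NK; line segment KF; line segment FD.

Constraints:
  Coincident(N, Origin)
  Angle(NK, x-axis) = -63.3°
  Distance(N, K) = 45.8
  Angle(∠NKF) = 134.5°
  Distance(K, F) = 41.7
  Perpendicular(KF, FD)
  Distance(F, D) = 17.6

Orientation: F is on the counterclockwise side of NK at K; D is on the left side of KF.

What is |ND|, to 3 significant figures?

75.3

N is at the origin; NK runs at -63.3° with length 45.8, so K = 45.8·(cos -63.3°, sin -63.3°) = (20.6, -40.9). ∠NKF = 134.5°, so KF runs at -63.3° + (180° − 134.5°) = -17.8° from the x-axis; with |KF| = 41.7, F = K + 41.7·(cos -17.8°, sin -17.8°) = (60.3, -53.7). KF ⟂ FD; with |FD| = 17.6 on the left of KF, D = F + 17.6·(0.306, 0.952) = (65.7, -36.9). Then |ND| = |D − N| = 75.3.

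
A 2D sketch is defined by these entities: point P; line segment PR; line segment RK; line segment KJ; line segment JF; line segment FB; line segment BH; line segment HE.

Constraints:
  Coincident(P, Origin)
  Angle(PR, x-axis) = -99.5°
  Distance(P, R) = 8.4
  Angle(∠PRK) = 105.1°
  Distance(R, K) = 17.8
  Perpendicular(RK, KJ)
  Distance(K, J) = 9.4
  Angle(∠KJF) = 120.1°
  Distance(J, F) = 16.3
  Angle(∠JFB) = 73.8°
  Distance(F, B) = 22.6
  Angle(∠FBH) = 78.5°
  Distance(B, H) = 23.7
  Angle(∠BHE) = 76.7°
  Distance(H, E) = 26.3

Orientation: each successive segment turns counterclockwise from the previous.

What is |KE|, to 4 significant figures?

20.49

P is at the origin; PR runs at -99.5° with length 8.4, so R = (-1.386, -8.285). ∠PRK = 105.1° gives RK at -24.60° from the x-axis; with |RK| = 17.8, K = (14.80, -15.69). The perpendicularity gives KJ at right angles to RK, so KJ runs at 65.40°; with |KJ| = 9.4, J = (18.71, -7.148). ∠KJF = 120.1° gives JF at 125.3° from the x-axis; with |JF| = 16.3, F = (9.292, 6.155). ∠JFB = 73.8° gives FB at -128.5° from the x-axis; with |FB| = 22.6, B = (-4.777, -11.53). ∠FBH = 78.5° gives BH at -27.00° from the x-axis; with |BH| = 23.7, H = (16.34, -22.29). ∠BHE = 76.7° gives HE at 76.30° from the x-axis; with |HE| = 26.3, E = (22.57, 3.260). Then |KE| = |E − K| = 20.49.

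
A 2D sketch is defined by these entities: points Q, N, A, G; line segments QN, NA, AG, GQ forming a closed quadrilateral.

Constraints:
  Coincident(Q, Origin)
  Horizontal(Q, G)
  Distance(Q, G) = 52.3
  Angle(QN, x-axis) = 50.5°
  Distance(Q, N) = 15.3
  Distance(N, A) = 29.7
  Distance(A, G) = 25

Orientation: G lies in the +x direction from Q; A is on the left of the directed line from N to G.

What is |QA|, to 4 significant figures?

43.31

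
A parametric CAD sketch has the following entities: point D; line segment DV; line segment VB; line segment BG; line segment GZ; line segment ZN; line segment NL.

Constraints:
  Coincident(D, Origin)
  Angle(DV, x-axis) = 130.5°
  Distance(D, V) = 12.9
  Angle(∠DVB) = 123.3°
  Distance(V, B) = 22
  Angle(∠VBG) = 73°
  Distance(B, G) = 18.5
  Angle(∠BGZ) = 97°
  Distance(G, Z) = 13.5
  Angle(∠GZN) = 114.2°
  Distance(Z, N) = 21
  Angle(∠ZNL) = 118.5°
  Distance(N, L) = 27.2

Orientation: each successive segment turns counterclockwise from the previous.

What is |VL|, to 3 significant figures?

29.6

∠GZN = 114.2° gives ZN at 83.0° from the x-axis; with |ZN| = 21.0, N = (-7.17, 15.0). ∠ZNL = 118.5° gives NL at 144° from the x-axis; with |NL| = 27.2, L = (-29.3, 30.8). Then |VL| = |L − V| = 29.6.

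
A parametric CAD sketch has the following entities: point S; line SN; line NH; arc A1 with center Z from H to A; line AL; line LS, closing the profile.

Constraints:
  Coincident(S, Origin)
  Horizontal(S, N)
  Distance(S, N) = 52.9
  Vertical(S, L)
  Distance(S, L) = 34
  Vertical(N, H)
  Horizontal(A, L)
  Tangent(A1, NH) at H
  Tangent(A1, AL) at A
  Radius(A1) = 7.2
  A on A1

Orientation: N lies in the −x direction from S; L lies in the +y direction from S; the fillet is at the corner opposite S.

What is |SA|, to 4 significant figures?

56.96

S is at the origin; S and N share the same y with |SN| = 52.9 and N on the −x side, so N = (-52.90, 0.000). SL is vertical with |SL| = 34.0 and L on the +y side, so L = (0.000, 34.00). The virtual corner opposite S is at (-52.90, 34.00). The tangent condition forces ZH to be normal to NH and A1 meets AL tangentially, so ZA is at right angles to AL, with radius 7.2, so the center Z sits 7.2 in from both sides at Z = (-45.70, 26.80). That places the tangent points at H = (-52.90, 26.80) on NH and A = (-45.70, 34.00) on AL. Then |SA| = |A − S| = 56.96.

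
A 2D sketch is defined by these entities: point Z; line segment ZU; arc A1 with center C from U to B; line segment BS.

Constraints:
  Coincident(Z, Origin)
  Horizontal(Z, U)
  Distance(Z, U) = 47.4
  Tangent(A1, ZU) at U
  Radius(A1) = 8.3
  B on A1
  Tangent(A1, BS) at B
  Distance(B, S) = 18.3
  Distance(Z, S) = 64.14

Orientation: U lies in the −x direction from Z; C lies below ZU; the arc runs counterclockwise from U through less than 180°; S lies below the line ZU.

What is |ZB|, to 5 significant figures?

55.915

Checks: |CB| = 8.300 ✓; ∠(CB, BS) = 90.00° ✓; |BS| = 18.30 ✓; |ZS| = 64.14 ✓.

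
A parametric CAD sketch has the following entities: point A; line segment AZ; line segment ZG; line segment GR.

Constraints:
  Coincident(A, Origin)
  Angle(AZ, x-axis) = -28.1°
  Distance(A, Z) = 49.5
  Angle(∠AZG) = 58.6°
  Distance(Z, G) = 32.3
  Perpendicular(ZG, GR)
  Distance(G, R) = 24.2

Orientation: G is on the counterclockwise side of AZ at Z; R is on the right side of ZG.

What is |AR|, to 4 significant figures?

66.77

A is at the origin; AZ runs at -28.1° with length 49.5, so Z = 49.5·(cos -28.1°, sin -28.1°) = (43.67, -23.32). ∠AZG = 58.6°, so ZG runs at -28.1° + (180° − 58.6°) = 93.30° from the x-axis; with |ZG| = 32.3, G = Z + 32.3·(cos 93.30°, sin 93.30°) = (41.81, 8.931). ZG is perpendicular to GR; with |GR| = 24.2 on the right of ZG, R = G + 24.2·(0.9983, 0.05756) = (65.97, 10.32). Then |AR| = |R − A| = 66.77.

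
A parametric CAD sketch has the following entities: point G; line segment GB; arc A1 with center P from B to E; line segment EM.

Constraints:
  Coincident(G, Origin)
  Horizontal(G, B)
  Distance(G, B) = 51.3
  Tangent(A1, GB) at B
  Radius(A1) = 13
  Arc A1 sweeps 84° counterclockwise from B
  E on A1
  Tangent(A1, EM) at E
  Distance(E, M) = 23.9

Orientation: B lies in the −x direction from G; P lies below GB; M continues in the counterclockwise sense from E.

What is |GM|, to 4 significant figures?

75.54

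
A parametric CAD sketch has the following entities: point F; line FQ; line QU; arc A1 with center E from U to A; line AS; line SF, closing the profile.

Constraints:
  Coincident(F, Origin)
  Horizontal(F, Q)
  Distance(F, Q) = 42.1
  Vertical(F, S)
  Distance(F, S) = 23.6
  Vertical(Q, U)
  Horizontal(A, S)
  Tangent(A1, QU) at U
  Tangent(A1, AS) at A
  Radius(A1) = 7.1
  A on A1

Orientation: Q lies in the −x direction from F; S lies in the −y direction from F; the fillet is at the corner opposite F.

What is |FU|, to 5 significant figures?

45.218

The virtual corner opposite F is at (-42.100, -23.600). The tangent condition forces EU to be normal to QU and tangency of A1 to AS means the radius EA is perpendicular to AS, with radius 7.1, so the center E sits 7.1 in from both sides at E = (-35.000, -16.500). That places the tangent points at U = (-42.100, -16.500) on QU and A = (-35.000, -23.600) on AS. Then |FU| = |U − F| = 45.218.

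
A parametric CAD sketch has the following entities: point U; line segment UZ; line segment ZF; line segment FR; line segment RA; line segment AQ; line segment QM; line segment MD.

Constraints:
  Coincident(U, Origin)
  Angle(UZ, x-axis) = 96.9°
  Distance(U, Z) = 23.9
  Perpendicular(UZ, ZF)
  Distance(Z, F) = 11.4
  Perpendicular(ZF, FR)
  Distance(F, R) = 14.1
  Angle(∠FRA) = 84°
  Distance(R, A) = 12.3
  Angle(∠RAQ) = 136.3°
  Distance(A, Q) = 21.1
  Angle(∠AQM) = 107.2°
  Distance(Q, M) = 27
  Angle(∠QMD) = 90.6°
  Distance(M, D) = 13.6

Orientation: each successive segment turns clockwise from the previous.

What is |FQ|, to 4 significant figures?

26.09

∠FRA = 84.0° gives RA at -179.1° from the x-axis; with |RA| = 12.3, A = (-2.158, 10.91). ∠RAQ = 136.3° gives AQ at 137.2° from the x-axis; with |AQ| = 21.1, Q = (-17.64, 25.24). Then |FQ| = |Q − F| = 26.09.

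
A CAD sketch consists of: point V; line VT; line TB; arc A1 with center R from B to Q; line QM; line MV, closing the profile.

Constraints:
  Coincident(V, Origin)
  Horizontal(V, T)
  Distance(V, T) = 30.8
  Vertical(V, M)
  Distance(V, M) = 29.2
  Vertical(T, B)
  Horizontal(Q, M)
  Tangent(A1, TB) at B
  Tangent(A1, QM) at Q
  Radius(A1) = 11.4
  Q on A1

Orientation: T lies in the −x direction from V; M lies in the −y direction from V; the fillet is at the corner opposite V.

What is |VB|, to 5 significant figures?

35.574

The virtual corner opposite V is at (-30.800, -29.200). The tangent condition forces RB to be normal to TB and since A1 is tangent to QM there, RQ ⟂ QM, with radius 11.4, so the center R sits 11.4 in from both sides at R = (-19.400, -17.800). That places the tangent points at B = (-30.800, -17.800) on TB and Q = (-19.400, -29.200) on QM. Then |VB| = |B − V| = 35.574.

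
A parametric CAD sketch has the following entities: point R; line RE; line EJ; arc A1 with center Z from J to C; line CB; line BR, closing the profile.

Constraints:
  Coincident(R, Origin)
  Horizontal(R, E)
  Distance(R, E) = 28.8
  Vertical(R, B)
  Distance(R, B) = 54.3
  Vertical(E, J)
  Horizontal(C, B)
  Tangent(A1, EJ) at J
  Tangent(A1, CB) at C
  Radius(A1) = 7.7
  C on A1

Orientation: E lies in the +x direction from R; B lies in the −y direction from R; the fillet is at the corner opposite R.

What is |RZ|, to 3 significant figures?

51.2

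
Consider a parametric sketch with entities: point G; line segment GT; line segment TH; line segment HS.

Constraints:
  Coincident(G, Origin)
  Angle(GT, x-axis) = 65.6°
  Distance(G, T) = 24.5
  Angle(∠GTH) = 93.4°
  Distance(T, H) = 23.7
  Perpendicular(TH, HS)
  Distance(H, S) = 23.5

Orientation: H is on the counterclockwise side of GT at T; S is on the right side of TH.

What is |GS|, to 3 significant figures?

54.2

G is at the origin; GT runs at 65.6° with length 24.5, so T = 24.5·(cos 65.6°, sin 65.6°) = (10.1, 22.3). ∠GTH = 93.4°, so TH runs at 65.6° + (180° − 93.4°) = 152° from the x-axis; with |TH| = 23.7, H = T + 23.7·(cos 152°, sin 152°) = (-10.8, 33.4). TH is perpendicular to HS; with |HS| = 23.5 on the right of TH, S = H + 23.5·(0.466, 0.885) = (0.117, 54.2). Then |GS| = |S − G| = 54.2.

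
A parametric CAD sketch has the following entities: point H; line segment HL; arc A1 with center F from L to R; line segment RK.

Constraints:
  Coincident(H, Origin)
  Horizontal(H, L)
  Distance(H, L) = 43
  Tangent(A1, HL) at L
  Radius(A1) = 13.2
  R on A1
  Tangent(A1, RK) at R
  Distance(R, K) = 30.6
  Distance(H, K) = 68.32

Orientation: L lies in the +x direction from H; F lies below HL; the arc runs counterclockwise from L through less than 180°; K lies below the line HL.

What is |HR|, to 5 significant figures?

38.746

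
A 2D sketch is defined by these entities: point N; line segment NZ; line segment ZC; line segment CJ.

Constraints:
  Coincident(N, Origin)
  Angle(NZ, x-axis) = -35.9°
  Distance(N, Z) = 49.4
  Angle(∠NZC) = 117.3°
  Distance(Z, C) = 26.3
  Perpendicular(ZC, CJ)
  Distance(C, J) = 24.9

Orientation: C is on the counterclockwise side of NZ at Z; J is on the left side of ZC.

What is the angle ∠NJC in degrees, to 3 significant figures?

111°

N is at the origin; NZ runs at -35.9° with length 49.4, so Z = 49.4·(cos -35.9°, sin -35.9°) = (40.0, -29.0). ∠NZC = 117.3°, so ZC runs at -35.9° + (180° − 117.3°) = 26.8° from the x-axis; with |ZC| = 26.3, C = Z + 26.3·(cos 26.8°, sin 26.8°) = (63.5, -17.1). ZC is perpendicular to CJ; with |CJ| = 24.9 on the left of ZC, J = C + 24.9·(-0.451, 0.893) = (52.3, 5.12). Then cos ∠NJC = JN·JC / (|JN||JC|), giving 111°.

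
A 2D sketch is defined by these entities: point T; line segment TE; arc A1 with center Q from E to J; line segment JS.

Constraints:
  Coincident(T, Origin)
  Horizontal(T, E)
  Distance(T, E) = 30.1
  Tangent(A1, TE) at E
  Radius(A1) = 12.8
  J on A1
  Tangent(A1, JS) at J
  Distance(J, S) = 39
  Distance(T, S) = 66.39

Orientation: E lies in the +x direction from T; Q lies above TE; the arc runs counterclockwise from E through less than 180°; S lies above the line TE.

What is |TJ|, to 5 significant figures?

44.960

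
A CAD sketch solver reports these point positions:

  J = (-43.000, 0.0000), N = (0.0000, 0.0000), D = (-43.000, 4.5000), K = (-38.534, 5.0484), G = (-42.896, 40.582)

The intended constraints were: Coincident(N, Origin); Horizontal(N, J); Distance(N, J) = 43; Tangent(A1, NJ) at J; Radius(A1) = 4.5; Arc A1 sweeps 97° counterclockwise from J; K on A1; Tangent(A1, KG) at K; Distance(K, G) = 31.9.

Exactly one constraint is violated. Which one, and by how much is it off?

Distance(K, G) = 31.9 — off by 3.90.

N = (0.00, 0.00) ✓; N.y = 0.00, J.y = 0.00 ✓; |NJ| = 43.00 ✓; ∠(DJ, JN) = 90.00° ✓; |DJ| = 4.500 ✓; bearing(D→K) − bearing(D→J) = 97.00° ✓; |DK| = 4.500 ✓; ∠(DK, KG) = 90.00° ✓; |KG| = 35.80 ✗.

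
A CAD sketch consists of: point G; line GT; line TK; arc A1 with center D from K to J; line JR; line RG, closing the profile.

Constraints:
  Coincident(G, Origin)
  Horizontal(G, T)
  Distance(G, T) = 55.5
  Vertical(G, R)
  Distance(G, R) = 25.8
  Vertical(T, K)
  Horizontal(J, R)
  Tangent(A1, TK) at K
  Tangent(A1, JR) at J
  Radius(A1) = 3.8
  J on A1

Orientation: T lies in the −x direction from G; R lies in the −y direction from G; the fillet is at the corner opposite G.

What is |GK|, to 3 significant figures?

59.7

G is at the origin; GT is horizontal with |GT| = 55.5 and T on the −x side, so T = (-55.5, 0.00). GR is vertical with |GR| = 25.8 and R on the −y side, so R = (0.00, -25.8). The virtual corner opposite G is at (-55.5, -25.8). Since A1 is tangent to TK there, DK ⟂ TK and the tangent condition forces DJ to be normal to JR, with radius 3.8, so the center D sits 3.8 in from both sides at D = (-51.7, -22.0). That places the tangent points at K = (-55.5, -22.0) on TK and J = (-51.7, -25.8) on JR. Then |GK| = |K − G| = 59.7.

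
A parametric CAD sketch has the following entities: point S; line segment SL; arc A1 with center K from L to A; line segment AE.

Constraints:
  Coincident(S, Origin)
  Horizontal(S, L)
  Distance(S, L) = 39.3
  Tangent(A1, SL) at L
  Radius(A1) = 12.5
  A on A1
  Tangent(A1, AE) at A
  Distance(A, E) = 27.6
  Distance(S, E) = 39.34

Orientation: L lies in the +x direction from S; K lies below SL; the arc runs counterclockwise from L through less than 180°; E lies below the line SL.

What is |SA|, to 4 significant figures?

28.74

S is at the origin; SL is horizontal with |SL| = 39.3 and L on the +x side, so L = (39.30, 0.000). A1 meets SL tangentially, so KL is at right angles to SL, so K = L + (0, -12.5) = (39.30, -12.50). Since KA ⟂ AE (tangency), |KE| = √(12.5² + 27.6²) = 30.30 regardless of where A sits on A1. So E lies on both circle(S, 39.34) and circle(K, 30.30); the below-SL intersection is E = (18.63, -34.65). A is the foot of the tangent from E: A = (27.46, -8.501).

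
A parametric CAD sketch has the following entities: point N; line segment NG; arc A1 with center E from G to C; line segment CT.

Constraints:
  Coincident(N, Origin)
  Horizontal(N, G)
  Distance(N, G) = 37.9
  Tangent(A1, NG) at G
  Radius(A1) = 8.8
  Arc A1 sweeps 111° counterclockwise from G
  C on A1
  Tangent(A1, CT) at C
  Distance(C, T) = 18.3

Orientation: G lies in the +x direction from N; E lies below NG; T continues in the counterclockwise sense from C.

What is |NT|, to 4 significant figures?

46.44

N is at the origin; NG is horizontal with |NG| = 37.9 and G on the +x side, so G = (37.90, 0.000). Since A1 is tangent to NG there, EG ⟂ NG, so E = G + (0, -8.8) = (37.90, -8.800). On A1, G sits at bearing 90° from E; a 111° counterclockwise sweep puts C at bearing 201°, so C = E + 8.8·(cos 201°, sin 201°) = (29.68, -11.95). Tangency of A1 to CT means the radius EC is perpendicular to CT, so CT runs along (−sin 201°, cos 201°); with |CT| = 18.3, T = (36.24, -29.04). Then |NT| = |T − N| = 46.44.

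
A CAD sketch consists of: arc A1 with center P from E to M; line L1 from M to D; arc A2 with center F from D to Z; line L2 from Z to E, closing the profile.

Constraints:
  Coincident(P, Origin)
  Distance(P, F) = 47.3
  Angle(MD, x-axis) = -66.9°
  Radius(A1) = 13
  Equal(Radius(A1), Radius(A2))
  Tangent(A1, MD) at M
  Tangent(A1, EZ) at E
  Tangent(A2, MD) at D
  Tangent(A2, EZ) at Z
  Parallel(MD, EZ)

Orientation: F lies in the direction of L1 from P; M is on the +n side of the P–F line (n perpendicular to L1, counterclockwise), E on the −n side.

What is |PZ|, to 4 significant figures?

49.05

The slot axis is L1's direction at -66.9°, so u = (cos -66.9°, sin -66.9°) = (0.3923, -0.9198) and n = (−sin -66.9°, cos -66.9°) = (0.9198, 0.3923). P is at the origin and F lies 47.3 along u from P, so F = 47.3·u = (18.56, -43.51). Tangency of A1 to both parallel lines with radius 13.0 puts M and E at P ± 13.0·n: M = (11.96, 5.100), E = (-11.96, -5.100). Equal radii place D and Z the same way about F: D = F + 13.0·n = (30.52, -38.41), Z = F − 13.0·n = (6.600, -48.61). Then |PZ| = |Z − P| = 49.05.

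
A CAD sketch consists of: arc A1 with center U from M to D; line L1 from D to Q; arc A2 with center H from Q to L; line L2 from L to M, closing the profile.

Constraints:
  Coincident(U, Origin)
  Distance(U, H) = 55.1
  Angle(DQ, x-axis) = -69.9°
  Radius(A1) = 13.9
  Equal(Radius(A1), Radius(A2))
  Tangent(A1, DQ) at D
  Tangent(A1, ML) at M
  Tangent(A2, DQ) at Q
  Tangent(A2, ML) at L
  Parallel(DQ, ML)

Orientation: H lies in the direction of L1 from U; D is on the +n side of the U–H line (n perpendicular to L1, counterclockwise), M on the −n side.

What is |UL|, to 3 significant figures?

56.8

The slot axis is L1's direction at -69.9°, so u = (cos -69.9°, sin -69.9°) = (0.344, -0.939) and n = (−sin -69.9°, cos -69.9°) = (0.939, 0.344). U is at the origin and H lies 55.1 along u from U, so H = 55.1·u = (18.9, -51.7). Tangency of A1 to both parallel lines with radius 13.9 puts D and M at U ± 13.9·n: D = (13.1, 4.78), M = (-13.1, -4.78). Equal radii place Q and L the same way about H: Q = H + 13.9·n = (32.0, -47.0), L = H − 13.9·n = (5.88, -56.5). Then |UL| = |L − U| = 56.8.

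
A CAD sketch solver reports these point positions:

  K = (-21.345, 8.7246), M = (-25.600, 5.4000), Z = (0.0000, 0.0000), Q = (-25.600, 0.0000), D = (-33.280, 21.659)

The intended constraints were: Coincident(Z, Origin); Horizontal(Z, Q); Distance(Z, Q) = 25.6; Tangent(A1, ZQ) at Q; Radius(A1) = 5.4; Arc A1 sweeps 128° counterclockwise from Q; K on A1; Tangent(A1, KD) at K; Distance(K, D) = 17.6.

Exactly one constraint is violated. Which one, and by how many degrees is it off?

Tangent(A1, KD) at K — off by 4.70°.

Z = (0.00, 0.00) ✓; Z.y = 0.00, Q.y = 0.00 ✓; |ZQ| = 25.60 ✓; ∠(MQ, QZ) = 90.00° ✓; |MQ| = 5.400 ✓; bearing(M→K) − bearing(M→Q) = 128.0° ✓; |MK| = 5.400 ✓; ∠(MK, KD) = 85.30° ✗; |KD| = 17.60 ✓.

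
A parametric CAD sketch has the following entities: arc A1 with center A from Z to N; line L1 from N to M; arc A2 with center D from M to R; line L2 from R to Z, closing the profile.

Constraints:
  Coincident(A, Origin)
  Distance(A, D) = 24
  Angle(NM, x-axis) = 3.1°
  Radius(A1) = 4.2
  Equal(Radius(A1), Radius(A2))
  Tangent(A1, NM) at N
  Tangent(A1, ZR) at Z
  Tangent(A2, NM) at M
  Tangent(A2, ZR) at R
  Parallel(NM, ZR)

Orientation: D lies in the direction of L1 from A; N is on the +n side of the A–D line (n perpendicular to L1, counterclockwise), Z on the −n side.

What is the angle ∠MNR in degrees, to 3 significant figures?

19.3°

The slot axis is L1's direction at 3.1°, so u = (cos 3.1°, sin 3.1°) = (0.999, 0.0541) and n = (−sin 3.1°, cos 3.1°) = (-0.0541, 0.999). A is at the origin and D lies 24.0 along u from A, so D = 24.0·u = (24.0, 1.30). Tangency of A1 to both parallel lines with radius 4.2 puts N and Z at A ± 4.2·n: N = (-0.227, 4.19), Z = (0.227, -4.19). Equal radii place M and R the same way about D: M = D + 4.2·n = (23.7, 5.49), R = D − 4.2·n = (24.2, -2.90). Then cos ∠MNR = NM·NR / (|NM||NR|), giving 19.3°.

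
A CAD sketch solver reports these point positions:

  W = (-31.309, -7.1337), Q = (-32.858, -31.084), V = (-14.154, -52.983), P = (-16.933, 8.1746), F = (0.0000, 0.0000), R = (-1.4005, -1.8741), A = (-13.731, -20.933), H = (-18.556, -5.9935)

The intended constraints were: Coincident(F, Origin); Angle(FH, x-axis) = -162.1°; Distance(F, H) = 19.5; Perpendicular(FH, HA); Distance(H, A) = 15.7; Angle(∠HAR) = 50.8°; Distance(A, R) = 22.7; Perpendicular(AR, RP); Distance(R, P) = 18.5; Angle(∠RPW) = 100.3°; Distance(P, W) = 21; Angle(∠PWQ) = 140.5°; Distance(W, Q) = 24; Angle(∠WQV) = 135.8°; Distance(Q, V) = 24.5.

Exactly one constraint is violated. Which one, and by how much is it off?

Distance(Q, V) = 24.5 — off by 4.30.

F = (0.00, 0.00) ✓; FH at -162.1° ✓; |FH| = 19.50 ✓; ∠(FH, HA) = 90.00° ✓; |HA| = 15.70 ✓; ∠HAR = 50.80° ✓; |AR| = 22.70 ✓; ∠(AR, RP) = 90.00° ✓; |RP| = 18.50 ✓; ∠RPW = 100.3° ✓; |PW| = 21.00 ✓; ∠PWQ = 140.5° ✓; |WQ| = 24.00 ✓; ∠WQV = 135.8° ✓; |QV| = 28.80 ✗.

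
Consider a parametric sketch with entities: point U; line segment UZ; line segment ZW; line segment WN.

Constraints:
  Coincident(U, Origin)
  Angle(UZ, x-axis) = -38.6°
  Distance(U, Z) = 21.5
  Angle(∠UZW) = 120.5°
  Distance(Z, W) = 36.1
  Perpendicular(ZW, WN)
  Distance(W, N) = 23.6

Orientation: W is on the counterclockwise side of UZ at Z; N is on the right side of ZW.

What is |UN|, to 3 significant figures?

63.1

U is at the origin; UZ runs at -38.6° with length 21.5, so Z = 21.5·(cos -38.6°, sin -38.6°) = (16.8, -13.4). ∠UZW = 120.5°, so ZW runs at -38.6° + (180° − 120.5°) = 20.9° from the x-axis; with |ZW| = 36.1, W = Z + 36.1·(cos 20.9°, sin 20.9°) = (50.5, -0.535). ZW is perpendicular to WN; with |WN| = 23.6 on the right of ZW, N = W + 23.6·(0.357, -0.934) = (58.9, -22.6). Then |UN| = |N − U| = 63.1.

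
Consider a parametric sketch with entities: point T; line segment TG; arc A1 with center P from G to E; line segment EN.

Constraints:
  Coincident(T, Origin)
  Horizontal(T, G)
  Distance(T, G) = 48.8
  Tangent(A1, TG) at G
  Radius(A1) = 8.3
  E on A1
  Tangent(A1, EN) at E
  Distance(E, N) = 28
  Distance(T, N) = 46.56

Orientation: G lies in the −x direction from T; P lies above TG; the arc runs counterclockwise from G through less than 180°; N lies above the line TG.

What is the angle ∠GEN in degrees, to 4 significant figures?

143.1°

Checks: |PE| = 8.300 ✓; ∠(PE, EN) = 90.00° ✓; |EN| = 28.00 ✓; |TN| = 46.56 ✓.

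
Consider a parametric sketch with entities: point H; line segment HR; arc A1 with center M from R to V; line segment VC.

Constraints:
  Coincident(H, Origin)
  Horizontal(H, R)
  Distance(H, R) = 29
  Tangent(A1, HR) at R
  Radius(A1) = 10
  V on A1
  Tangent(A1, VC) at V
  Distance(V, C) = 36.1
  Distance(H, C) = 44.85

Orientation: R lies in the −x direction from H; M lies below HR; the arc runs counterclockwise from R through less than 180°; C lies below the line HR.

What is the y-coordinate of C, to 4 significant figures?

-43.27

Checks: H = (0.00, 0.00) ✓; |MV| = 10.00 ✓; ∠(MV, VC) = 90.00° ✓; |VC| = 36.10 ✓; |HC| = 44.85 ✓.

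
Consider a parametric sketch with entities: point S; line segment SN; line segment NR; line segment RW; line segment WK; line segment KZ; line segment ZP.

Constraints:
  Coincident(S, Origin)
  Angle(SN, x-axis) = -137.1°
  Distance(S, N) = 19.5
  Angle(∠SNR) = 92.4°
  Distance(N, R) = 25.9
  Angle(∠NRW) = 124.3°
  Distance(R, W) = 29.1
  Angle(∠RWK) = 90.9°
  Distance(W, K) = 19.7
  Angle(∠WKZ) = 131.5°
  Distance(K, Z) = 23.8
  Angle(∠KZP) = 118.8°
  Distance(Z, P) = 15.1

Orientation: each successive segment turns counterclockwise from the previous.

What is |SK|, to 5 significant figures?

31.355

S is at the origin; SN runs at -137.1° with length 19.5, so N = (-14.285, -13.274). ∠SNR = 92.4° gives NR at -49.500° from the x-axis; with |NR| = 25.9, R = (2.5361, -32.969). ∠NRW = 124.3° gives RW at 6.2000° from the x-axis; with |RW| = 29.1, W = (31.466, -29.826). ∠RWK = 90.9° gives WK at 95.300° from the x-axis; with |WK| = 19.7, K = (29.646, -10.210). Then |SK| = |K − S| = 31.355.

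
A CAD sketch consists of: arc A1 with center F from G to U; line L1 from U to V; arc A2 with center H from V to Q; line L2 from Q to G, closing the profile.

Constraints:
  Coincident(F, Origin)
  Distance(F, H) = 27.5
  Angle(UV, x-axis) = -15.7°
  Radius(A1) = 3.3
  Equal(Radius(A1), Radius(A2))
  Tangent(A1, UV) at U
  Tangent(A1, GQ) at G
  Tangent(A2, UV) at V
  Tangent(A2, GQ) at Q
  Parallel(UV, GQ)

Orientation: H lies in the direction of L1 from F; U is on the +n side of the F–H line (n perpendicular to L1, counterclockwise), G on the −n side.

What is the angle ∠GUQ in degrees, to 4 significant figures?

76.50°

The slot axis is L1's direction at -15.7°, so u = (cos -15.7°, sin -15.7°) = (0.9627, -0.2706) and n = (−sin -15.7°, cos -15.7°) = (0.2706, 0.9627). F is at the origin and H lies 27.5 along u from F, so H = 27.5·u = (26.47, -7.442). Tangency of A1 to both parallel lines with radius 3.3 puts U and G at F ± 3.3·n: U = (0.8930, 3.177), G = (-0.8930, -3.177). Equal radii place V and Q the same way about H: V = H + 3.3·n = (27.37, -4.265), Q = H − 3.3·n = (25.58, -10.62). Then cos ∠GUQ = UG·UQ / (|UG||UQ|), giving 76.50°.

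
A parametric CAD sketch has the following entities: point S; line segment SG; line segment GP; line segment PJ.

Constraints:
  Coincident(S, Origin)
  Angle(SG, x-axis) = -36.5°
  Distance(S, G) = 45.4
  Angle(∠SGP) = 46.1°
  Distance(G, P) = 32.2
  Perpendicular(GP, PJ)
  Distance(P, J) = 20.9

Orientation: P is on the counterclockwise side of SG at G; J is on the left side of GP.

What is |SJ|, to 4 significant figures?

11.83

S is at the origin; SG runs at -36.5° with length 45.4, so G = 45.4·(cos -36.5°, sin -36.5°) = (36.50, -27.00). ∠SGP = 46.1°, so GP runs at -36.5° + (180° − 46.1°) = 97.40° from the x-axis; with |GP| = 32.2, P = G + 32.2·(cos 97.40°, sin 97.40°) = (32.35, 4.927). GP ⟂ PJ; with |PJ| = 20.9 on the left of GP, J = P + 20.9·(-0.9917, -0.1288) = (11.62, 2.235). Then |SJ| = |J − S| = 11.83.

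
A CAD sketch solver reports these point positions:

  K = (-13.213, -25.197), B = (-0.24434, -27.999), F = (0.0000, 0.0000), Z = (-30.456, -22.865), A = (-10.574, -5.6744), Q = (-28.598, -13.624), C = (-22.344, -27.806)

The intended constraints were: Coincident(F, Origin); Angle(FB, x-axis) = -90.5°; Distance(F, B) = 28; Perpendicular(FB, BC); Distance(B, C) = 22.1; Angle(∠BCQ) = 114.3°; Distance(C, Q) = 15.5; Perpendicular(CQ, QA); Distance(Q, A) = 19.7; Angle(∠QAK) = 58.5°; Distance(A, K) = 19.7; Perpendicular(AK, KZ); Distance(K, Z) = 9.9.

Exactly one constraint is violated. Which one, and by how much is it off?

Distance(K, Z) = 9.9 — off by 7.50.

F = (0.00, 0.00) ✓; FB at -90.50° ✓; |FB| = 28.00 ✓; ∠(FB, BC) = 90.00° ✓; |BC| = 22.10 ✓; ∠BCQ = 114.3° ✓; |CQ| = 15.50 ✓; ∠(CQ, QA) = 90.00° ✓; |QA| = 19.70 ✓; ∠QAK = 58.50° ✓; |AK| = 19.70 ✓; ∠(AK, KZ) = 90.00° ✓; |KZ| = 17.40 ✗.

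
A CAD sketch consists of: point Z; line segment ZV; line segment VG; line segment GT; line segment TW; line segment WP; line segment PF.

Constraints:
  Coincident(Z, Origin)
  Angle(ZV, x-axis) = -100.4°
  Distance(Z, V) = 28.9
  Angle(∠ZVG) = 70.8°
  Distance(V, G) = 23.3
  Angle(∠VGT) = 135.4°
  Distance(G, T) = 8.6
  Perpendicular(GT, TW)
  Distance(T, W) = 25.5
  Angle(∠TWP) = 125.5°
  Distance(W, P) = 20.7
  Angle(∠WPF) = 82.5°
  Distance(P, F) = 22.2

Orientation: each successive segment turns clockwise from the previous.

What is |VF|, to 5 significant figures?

2.6028

Z is at the origin; ZV runs at -100.4° with length 28.9, so V = (-5.2170, -28.425). ∠ZVG = 70.8° gives VG at 150.40° from the x-axis; with |VG| = 23.3, G = (-25.476, -16.916). ∠VGT = 135.4° gives GT at 105.80° from the x-axis; with |GT| = 8.6, T = (-27.818, -8.6413). GT ⟂ TW, so TW runs at 15.800°; with |TW| = 25.5, W = (-3.2813, -1.6981). ∠TWP = 125.5° gives WP at -38.700° from the x-axis; with |WP| = 20.7, P = (12.874, -14.641). ∠WPF = 82.5° gives PF at -136.20° from the x-axis; with |PF| = 22.2, F = (-3.1495, -30.006). Then |VF| = |F − V| = 2.6028.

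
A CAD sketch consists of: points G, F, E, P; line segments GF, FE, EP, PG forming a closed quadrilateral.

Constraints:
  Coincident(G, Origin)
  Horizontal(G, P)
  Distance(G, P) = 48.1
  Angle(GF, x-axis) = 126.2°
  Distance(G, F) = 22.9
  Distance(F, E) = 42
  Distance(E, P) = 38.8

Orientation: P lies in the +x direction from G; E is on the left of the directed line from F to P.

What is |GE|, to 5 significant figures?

41.407

Checks: |FE| = 42.00 ✓; |EP| = 38.80 ✓.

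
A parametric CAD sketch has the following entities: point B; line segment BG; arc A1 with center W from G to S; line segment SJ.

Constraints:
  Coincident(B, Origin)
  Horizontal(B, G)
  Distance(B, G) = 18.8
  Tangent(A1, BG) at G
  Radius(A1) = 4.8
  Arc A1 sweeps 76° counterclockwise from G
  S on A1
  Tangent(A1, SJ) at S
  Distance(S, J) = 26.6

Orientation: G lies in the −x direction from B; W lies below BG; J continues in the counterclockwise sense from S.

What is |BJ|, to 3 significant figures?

42.0

On A1, G sits at bearing 90° from W; a 76° counterclockwise sweep puts S at bearing 166°, so S = W + 4.8·(cos 166°, sin 166°) = (-23.5, -3.64). Tangency of A1 to SJ means the radius WS is perpendicular to SJ, so SJ runs along (−sin 166°, cos 166°); with |SJ| = 26.6, J = (-29.9, -29.4). Then |BJ| = |J − B| = 42.0.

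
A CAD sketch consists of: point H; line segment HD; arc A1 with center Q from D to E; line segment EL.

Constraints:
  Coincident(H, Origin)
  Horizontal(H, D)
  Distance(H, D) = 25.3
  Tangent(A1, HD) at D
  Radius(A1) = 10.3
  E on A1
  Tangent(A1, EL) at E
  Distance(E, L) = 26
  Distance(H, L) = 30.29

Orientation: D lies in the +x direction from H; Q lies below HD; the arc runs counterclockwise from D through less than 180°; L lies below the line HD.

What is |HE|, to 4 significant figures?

17.03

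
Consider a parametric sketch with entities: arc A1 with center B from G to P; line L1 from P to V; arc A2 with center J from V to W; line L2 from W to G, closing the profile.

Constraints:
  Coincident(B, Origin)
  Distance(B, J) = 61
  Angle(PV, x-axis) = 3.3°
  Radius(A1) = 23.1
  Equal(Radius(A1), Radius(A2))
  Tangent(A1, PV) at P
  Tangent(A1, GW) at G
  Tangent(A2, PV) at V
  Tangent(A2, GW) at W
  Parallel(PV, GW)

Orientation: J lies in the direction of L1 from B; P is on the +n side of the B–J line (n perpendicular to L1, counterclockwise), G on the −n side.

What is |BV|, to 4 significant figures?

65.23

The slot axis is L1's direction at 3.3°, so u = (cos 3.3°, sin 3.3°) = (0.9983, 0.05756) and n = (−sin 3.3°, cos 3.3°) = (-0.05756, 0.9983). B is at the origin and J lies 61.0 along u from B, so J = 61.0·u = (60.90, 3.511). Tangency of A1 to both parallel lines with radius 23.1 puts P and G at B ± 23.1·n: P = (-1.330, 23.06), G = (1.330, -23.06). Equal radii place V and W the same way about J: V = J + 23.1·n = (59.57, 26.57), W = J − 23.1·n = (62.23, -19.55). Then |BV| = |V − B| = 65.23.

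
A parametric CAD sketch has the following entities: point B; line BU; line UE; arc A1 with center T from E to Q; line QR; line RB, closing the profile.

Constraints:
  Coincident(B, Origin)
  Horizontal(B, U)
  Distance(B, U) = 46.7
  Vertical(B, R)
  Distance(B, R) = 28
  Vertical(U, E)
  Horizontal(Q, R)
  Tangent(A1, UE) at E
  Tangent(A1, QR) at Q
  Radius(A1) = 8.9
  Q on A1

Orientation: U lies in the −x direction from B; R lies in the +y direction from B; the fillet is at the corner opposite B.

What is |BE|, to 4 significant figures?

50.45

The virtual corner opposite B is at (-46.70, 28.00). Tangency of A1 to UE means the radius TE is perpendicular to UE and the tangent condition forces TQ to be normal to QR, with radius 8.9, so the center T sits 8.9 in from both sides at T = (-37.80, 19.10). That places the tangent points at E = (-46.70, 19.10) on UE and Q = (-37.80, 28.00) on QR. Then |BE| = |E − B| = 50.45.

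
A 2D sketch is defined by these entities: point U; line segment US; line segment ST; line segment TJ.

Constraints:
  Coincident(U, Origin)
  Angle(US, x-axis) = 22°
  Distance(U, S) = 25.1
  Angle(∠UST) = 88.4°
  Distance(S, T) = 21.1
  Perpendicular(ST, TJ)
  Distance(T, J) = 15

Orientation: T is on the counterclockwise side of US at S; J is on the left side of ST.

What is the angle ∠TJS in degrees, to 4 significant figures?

54.59°

U is at the origin; US runs at 22.0° with length 25.1, so S = 25.1·(cos 22.0°, sin 22.0°) = (23.27, 9.403). ∠UST = 88.4°, so ST runs at 22.0° + (180° − 88.4°) = 113.6° from the x-axis; with |ST| = 21.1, T = S + 21.1·(cos 113.6°, sin 113.6°) = (14.82, 28.74). The perpendicularity gives TJ at right angles to ST; with |TJ| = 15.0 on the left of ST, J = T + 15.0·(-0.9164, -0.4003) = (1.080, 22.73). Then cos ∠TJS = JT·JS / (|JT||JS|), giving 54.59°.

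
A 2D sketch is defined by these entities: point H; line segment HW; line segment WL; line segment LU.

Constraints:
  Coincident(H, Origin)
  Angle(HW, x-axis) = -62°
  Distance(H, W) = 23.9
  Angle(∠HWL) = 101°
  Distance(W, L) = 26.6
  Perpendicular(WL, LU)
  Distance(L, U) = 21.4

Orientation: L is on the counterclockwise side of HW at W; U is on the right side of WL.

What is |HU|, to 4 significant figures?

54.62

∠HWL = 101.0°, so WL runs at -62.0° + (180° − 101.0°) = 17.00° from the x-axis; with |WL| = 26.6, L = W + 26.6·(cos 17.00°, sin 17.00°) = (36.66, -13.33). WL ⟂ LU; with |LU| = 21.4 on the right of WL, U = L + 21.4·(0.2924, -0.9563) = (42.91, -33.79). Then |HU| = |U − H| = 54.62.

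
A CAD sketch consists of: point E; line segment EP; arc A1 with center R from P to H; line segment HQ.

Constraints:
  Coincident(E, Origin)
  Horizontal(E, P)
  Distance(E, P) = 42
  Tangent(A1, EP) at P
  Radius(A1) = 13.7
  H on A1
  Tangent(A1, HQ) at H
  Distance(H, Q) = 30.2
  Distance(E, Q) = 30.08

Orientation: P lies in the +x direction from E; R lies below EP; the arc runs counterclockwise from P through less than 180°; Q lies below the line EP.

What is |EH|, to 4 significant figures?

31.98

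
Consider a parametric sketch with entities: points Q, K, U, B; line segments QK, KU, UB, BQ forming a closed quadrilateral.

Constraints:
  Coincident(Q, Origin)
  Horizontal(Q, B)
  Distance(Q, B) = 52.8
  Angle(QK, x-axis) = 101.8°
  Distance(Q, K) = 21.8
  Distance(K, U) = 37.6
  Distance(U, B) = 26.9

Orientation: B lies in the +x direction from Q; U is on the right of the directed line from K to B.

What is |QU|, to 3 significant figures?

25.9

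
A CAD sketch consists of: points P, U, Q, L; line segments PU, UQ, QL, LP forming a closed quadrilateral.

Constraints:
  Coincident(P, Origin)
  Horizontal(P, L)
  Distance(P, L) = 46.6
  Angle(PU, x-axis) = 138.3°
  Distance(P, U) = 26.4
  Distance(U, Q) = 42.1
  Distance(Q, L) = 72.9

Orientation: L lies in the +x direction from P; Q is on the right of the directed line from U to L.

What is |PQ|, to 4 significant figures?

32.95

P is at the origin; P and L share the same y with |PL| = 46.6 and L in +x, so L = (46.6, 0). PU runs at 138.3° with |PU| = 26.4, so U = (-19.71, 17.56). Q is determined by |UQ| = 42.1 and |QL| = 72.9 together: it lies at the intersection of circle(U, 42.1) and circle(L, 72.9). With |UL| = 68.60, the foot of the radical line on UL is 8.481 from U and the perpendicular offset is √(42.1² − 8.481²) = 41.24. Taking the right-of-UL solution: Q = (-22.07, -24.47).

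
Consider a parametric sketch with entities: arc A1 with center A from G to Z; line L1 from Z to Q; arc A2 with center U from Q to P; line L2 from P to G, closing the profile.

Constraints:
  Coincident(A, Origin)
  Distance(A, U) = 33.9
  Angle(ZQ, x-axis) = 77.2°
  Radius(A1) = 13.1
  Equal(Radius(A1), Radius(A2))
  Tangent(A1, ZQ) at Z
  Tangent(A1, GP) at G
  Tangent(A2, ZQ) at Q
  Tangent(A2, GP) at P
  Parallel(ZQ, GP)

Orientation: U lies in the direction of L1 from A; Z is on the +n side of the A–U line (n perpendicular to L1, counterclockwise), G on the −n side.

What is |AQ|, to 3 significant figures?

36.3

The slot axis is L1's direction at 77.2°, so u = (cos 77.2°, sin 77.2°) = (0.222, 0.975) and n = (−sin 77.2°, cos 77.2°) = (-0.975, 0.222). A is at the origin and U lies 33.9 along u from A, so U = 33.9·u = (7.51, 33.1). Tangency of A1 to both parallel lines with radius 13.1 puts Z and G at A ± 13.1·n: Z = (-12.8, 2.90), G = (12.8, -2.90). Equal radii place Q and P the same way about U: Q = U + 13.1·n = (-5.26, 36.0), P = U − 13.1·n = (20.3, 30.2). Then |AQ| = |Q − A| = 36.3.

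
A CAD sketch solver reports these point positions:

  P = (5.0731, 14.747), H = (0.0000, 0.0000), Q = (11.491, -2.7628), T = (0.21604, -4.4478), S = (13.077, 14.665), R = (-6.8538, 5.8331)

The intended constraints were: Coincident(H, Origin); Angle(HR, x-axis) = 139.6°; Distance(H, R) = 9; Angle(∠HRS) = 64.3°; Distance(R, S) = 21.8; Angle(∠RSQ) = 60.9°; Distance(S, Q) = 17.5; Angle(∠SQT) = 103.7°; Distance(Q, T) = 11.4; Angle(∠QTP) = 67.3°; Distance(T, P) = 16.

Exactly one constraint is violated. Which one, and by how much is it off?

Distance(T, P) = 16 — off by 3.80.

H = (0.00, 0.00) ✓; HR at 139.6° ✓; |HR| = 9.000 ✓; ∠HRS = 64.30° ✓; |RS| = 21.80 ✓; ∠RSQ = 60.90° ✓; |SQ| = 17.50 ✓; ∠SQT = 103.7° ✓; |QT| = 11.40 ✓; ∠QTP = 67.30° ✓; |TP| = 19.80 ✗.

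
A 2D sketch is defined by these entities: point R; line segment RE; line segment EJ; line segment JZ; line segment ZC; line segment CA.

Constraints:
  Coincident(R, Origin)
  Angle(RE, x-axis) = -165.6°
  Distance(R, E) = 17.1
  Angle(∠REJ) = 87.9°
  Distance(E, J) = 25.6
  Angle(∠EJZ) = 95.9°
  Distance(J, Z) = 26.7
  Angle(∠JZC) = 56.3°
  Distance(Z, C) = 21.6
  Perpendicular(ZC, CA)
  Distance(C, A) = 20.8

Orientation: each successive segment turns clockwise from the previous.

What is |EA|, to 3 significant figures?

19.0

R is at the origin; RE runs at -165.6° with length 17.1, so E = (-16.6, -4.25). ∠REJ = 87.9° gives EJ at 102° from the x-axis; with |EJ| = 25.6, J = (-22.0, 20.8). ∠EJZ = 95.9° gives JZ at 18.2° from the x-axis; with |JZ| = 26.7, Z = (3.35, 29.1). ∠JZC = 56.3° gives ZC at -105° from the x-axis; with |ZC| = 21.6, C = (-2.42, 8.28). ZC is perpendicular to CA, so CA runs at 164°; with |CA| = 20.8, A = (-22.5, 13.8). Then |EA| = |A − E| = 19.0.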